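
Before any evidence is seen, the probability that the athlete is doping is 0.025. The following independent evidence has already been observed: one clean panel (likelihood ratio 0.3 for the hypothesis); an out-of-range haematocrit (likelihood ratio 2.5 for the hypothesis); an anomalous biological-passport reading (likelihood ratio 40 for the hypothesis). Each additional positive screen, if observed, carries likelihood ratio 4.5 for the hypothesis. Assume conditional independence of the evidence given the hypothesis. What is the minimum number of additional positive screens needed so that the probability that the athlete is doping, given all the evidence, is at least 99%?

4

Prior odds = 0.025/0.975 = 1/39.
Combined Bayes factor of the evidence already in hand = 0.3 × 2.5 × 40 = 30.
Odds after that evidence = (1/39) × 30 = 10/13.
Target odds = 0.99/0.01 = 99.
Need 4.5ⁿ ≥ 99 ÷ (10/13) = 128.7.
4.5³ = 91.125 falls short of 128.7 but 4.5⁴ = 410.0625 reaches it, so n = 4.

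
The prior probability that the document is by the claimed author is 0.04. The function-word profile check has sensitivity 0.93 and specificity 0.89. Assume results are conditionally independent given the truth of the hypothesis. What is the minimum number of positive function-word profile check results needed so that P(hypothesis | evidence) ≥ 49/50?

Prior odds: 0.04 ÷ 0.96 = 1/24.
False-positive rate = 1 − 0.89 = 0.11; likelihood ratio of a positive = 0.93/0.11 = 93/11.
Target odds: 0.98 ÷ 0.02 = 49.
Need (1/24) × (93/11)ⁿ ≥ 49, i.e. (93/11)ⁿ ≥ 1176.
(93/11)³ = 804357/1331 falls short of 1176 but (93/11)⁴ = 74805201/14641 reaches it, so n = 4.

4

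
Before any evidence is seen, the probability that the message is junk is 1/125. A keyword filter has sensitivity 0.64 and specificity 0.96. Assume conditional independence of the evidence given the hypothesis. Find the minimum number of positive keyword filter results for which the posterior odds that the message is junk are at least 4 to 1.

3

Prior odds: 0.008 ÷ 0.992 = 1/124.
False-positive rate = 1 − 0.96 = 0.04; likelihood ratio of a positive = 0.64/0.04 = 16.
Target odds = 4.
Require 16ⁿ ≥ 4 ÷ (1/124) = 496.
16² = 256 falls short of 496 but 16³ = 4096 reaches it, so n = 3.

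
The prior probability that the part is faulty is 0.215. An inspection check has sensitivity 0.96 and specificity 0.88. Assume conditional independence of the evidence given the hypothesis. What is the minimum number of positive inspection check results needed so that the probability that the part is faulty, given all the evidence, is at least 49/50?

3

Prior odds = 0.215/0.785 = 43/157.
False-positive rate = 1 − 0.88 = 0.12; likelihood ratio of a positive = 0.96/0.12 = 8.
Target posterior odds = 0.98/0.02 = 49.
Need (43/157) × 8ⁿ ≥ 49, i.e. 8ⁿ ≥ 7693/43.
8² = 64 falls short of 7693/43 but 8³ = 512 reaches it, so n = 3.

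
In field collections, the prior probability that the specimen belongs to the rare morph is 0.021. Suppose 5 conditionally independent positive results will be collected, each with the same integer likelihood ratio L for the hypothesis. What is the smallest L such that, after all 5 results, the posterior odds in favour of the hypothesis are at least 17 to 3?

4

Prior odds = 0.021/0.979 = 21/979.
Target odds = 17/3.
Need L⁵ ≥ 17/3 ÷ (21/979) = 16643/63.
3⁵ = 243 < 16643/63 ≤ 1024 = 4⁵, so L = 4.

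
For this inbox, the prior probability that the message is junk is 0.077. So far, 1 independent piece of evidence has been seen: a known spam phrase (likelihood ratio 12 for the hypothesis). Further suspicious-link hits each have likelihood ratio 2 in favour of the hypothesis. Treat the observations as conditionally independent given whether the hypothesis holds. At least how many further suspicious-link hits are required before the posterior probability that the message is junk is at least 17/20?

3

Prior odds = 0.077/0.923 = 77/923.
Bayes factor of the evidence already in hand = 12.
Odds after that evidence = (77/923) × 12 = 924/923.
Target odds = 0.85/0.15 = 17/3.
Need 2ⁿ ≥ 17/3 ÷ (924/923) = 15691/2772.
2² = 4 falls short of 15691/2772 but 2³ = 8 reaches it, so n = 3.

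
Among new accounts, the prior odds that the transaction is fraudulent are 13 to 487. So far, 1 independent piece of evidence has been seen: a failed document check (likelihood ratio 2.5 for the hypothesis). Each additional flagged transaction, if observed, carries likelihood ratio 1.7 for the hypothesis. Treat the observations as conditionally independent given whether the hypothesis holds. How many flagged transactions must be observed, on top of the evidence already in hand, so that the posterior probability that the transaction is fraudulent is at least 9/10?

10

Prior odds = 13/487.
Bayes factor of the evidence already in hand = 2.5.
Odds after that evidence = (13/487) × 2.5 = 65/974.
Target odds = 0.9/0.1 = 9.
Need 1.7ⁿ ≥ 9 ÷ (65/974) = 8766/65.
1.7⁹ ≈118.588 falls short of 8766/65 but 1.7¹⁰ ≈201.599 reaches it, so n = 10.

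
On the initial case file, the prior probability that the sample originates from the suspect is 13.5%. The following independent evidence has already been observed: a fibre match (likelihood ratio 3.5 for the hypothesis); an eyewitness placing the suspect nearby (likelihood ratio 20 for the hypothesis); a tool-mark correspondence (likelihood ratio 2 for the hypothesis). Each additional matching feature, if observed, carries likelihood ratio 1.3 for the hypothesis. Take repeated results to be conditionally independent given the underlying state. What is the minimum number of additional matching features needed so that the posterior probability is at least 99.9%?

15

Prior odds = 0.135/0.865 = 27/173.
Combined Bayes factor of the evidence already in hand = 3.5 × 20 × 2 = 140.
Odds after that evidence = (27/173) × 140 = 3780/173.
Target odds = 0.999/0.001 = 999.
Need 1.3ⁿ ≥ 999 ÷ (3780/173) = 6401/140.
1.3¹⁴ ≈39.3738 falls short of 6401/140 but 1.3¹⁵ ≈51.1859 reaches it, so n = 15.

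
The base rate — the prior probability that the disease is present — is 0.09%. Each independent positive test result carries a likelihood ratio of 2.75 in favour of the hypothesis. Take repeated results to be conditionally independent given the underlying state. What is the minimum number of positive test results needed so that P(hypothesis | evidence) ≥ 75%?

9

Prior odds: 0.0009 ÷ 0.9991 = 9/9991.
Likelihood ratio per positive test result = 2.75.
Target odds: 0.75 ÷ 0.25 = 3.
Require 2.75ⁿ ≥ 3 ÷ (9/9991) = 9991/3.
2.75⁸ = 214358881/65536 falls short of 9991/3 but 2.75⁹ ≈8994.86 reaches it, so n = 9.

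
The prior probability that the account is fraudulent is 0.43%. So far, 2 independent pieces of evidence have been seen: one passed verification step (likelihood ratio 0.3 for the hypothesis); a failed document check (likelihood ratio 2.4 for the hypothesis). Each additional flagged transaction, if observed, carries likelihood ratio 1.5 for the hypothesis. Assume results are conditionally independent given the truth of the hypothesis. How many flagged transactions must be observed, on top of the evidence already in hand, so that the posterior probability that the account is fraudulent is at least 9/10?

Prior odds = 0.0043/0.9957 = 43/9957.
Combined Bayes factor of the evidence already in hand = 0.3 × 2.4 = 0.72.
Odds after that evidence = (43/9957) × 0.72 = 258/82975.
Target odds = 0.9/0.1 = 9.
Need 1.5ⁿ ≥ 9 ÷ (258/82975) = 248925/86.
1.5¹⁹ ≈2216.84 falls short of 248925/86 but 1.5²⁰ ≈3325.26 reaches it, so n = 20.

20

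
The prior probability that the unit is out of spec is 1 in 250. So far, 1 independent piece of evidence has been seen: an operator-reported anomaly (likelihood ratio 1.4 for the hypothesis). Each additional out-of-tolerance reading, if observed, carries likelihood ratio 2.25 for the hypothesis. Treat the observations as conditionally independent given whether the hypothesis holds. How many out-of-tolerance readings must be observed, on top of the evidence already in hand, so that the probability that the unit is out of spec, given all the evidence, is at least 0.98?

Prior odds = 0.004/0.996 = 1/249.
Bayes factor of the evidence already in hand = 1.4.
Odds after that evidence = (1/249) × 1.4 = 7/1245.
Target odds = 0.98/0.02 = 49.
Need 2.25ⁿ ≥ 49 ÷ (7/1245) = 8715.
2.25¹¹ ≈7481.83 falls short of 8715 but 2.25¹² ≈16834.1 reaches it, so n = 12.

12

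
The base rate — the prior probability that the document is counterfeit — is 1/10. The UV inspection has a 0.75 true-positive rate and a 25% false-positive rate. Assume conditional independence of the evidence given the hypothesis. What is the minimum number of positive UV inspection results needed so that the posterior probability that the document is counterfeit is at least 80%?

4

Prior odds: 0.1 ÷ 0.9 = 1/9.
Likelihood ratio of a positive result = 0.75/0.25 = 3.
Target odds: 0.8 ÷ 0.2 = 4.
Need (1/9) × 3ⁿ ≥ 4, i.e. 3ⁿ ≥ 36.
3³ = 27 falls short of 36 but 3⁴ = 81 reaches it, so n = 4.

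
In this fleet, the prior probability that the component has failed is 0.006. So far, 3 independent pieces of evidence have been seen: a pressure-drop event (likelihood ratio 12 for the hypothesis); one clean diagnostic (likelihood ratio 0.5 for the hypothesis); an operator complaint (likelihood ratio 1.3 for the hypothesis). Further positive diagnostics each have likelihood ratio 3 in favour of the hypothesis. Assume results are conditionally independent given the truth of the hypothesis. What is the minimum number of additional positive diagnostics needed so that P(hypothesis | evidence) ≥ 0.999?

10

Prior odds = 0.006/0.994 = 3/497.
Combined Bayes factor of the evidence already in hand = 12 × 0.5 × 1.3 = 7.8.
Odds after that evidence = (3/497) × 7.8 = 117/2485.
Target odds = 0.999/0.001 = 999.
Need 3ⁿ ≥ 999 ÷ (117/2485) = 275835/13.
3⁹ = 19683 falls short of 275835/13 but 3¹⁰ = 59049 reaches it, so n = 10.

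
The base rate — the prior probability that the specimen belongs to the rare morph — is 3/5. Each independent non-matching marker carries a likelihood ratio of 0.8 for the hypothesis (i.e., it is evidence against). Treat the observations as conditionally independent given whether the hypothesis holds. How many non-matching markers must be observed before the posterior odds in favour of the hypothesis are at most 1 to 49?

20

Prior odds: 0.6 ÷ 0.4 = 1.5.
Likelihood ratio per non-matching marker = 0.8.
Target odds = 1/49.
Require 0.8ⁿ ≤ 1/49 ÷ 1.5 = 2/147.
0.8¹⁹ ≈0.0144115 is still above 2/147 but 0.8²⁰ ≈0.0115292 is at or below it, so n = 20.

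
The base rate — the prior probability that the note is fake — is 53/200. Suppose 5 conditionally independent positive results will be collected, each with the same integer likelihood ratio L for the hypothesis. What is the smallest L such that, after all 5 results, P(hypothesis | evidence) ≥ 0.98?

Prior odds = 0.265/0.735 = 53/147.
Target odds = 0.98/0.02 = 49.
Need L⁵ ≥ 49 ÷ (53/147) = 7203/53.
2⁵ = 32 < 7203/53 ≤ 243 = 3⁵, so L = 3.

3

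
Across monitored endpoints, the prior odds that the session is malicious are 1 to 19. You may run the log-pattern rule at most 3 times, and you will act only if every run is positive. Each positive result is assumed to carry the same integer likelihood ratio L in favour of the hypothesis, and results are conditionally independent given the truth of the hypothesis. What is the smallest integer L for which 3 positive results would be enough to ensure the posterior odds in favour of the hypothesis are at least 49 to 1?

10

Prior odds = 1/19.
Target odds = 49.
Need L³ ≥ 49 ÷ (1/19) = 931.
9³ = 729 < 931 ≤ 1000 = 10³, so L = 10.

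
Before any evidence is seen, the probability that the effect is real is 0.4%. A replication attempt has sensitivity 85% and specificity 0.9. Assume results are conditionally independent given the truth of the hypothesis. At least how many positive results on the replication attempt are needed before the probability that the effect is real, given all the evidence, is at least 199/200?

Prior odds: 0.004 ÷ 0.996 = 1/249.
False-positive rate = 1 − 0.9 = 0.1; likelihood ratio of a positive = 0.85/0.1 = 8.5.
Target odds: 0.995 ÷ 0.005 = 199.
Need (1/249) × 8.5ⁿ ≥ 199, i.e. 8.5ⁿ ≥ 49551.
8.5⁵ = 44370.53125 falls short of 49551 but 8.5⁶ = 24137569/64 reaches it, so n = 6.

6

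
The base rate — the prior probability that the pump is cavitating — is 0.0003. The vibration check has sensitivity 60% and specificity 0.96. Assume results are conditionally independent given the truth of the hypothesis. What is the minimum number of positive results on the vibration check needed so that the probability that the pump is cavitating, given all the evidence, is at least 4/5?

Prior odds: 0.0003 ÷ 0.9997 = 3/9997.
False-positive rate = 1 − 0.96 = 0.04; likelihood ratio of a positive = 0.6/0.04 = 15.
Target odds: 0.8 ÷ 0.2 = 4.
Require 15ⁿ ≥ 4 ÷ (3/9997) = 39988/3.
15³ = 3375 falls short of 39988/3 but 15⁴ = 50625 reaches it, so n = 4.

4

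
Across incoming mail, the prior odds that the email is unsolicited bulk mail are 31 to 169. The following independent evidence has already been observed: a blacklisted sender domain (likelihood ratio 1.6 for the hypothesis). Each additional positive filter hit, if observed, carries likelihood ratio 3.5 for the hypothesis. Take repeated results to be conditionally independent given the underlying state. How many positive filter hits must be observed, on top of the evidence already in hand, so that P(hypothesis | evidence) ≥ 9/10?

Prior odds = 31/169.
Bayes factor of the evidence already in hand = 1.6.
Odds after that evidence = (31/169) × 1.6 = 248/845.
Target odds = 0.9/0.1 = 9.
Need 3.5ⁿ ≥ 9 ÷ (248/845) = 7605/248.
3.5² = 12.25 falls short of 7605/248 but 3.5³ = 42.875 reaches it, so n = 3.

3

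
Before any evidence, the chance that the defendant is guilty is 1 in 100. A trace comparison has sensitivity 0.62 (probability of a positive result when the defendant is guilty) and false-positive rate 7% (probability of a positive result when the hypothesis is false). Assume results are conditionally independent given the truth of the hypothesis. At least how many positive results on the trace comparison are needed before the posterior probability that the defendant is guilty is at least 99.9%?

Prior odds: 0.01 ÷ 0.99 = 1/99.
Likelihood ratio of a positive result = 0.62/0.07 = 62/7.
Target posterior odds = 0.999/0.001 = 999.
Need (1/99) × (62/7)ⁿ ≥ 999, i.e. (62/7)ⁿ ≥ 98901.
(62/7)⁵ = 916132832/16807 falls short of 98901 but (62/7)⁶ ≈482794 reaches it, so n = 6.

6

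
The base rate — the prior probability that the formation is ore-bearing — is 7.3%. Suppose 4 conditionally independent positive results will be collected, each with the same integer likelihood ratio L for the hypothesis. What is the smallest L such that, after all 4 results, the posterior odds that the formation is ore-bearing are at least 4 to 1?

Prior odds = 0.073/0.927 = 73/927.
Target odds = 4.
Need L⁴ ≥ 4 ÷ (73/927) = 3708/73.
2⁴ = 16 < 3708/73 ≤ 81 = 3⁴, so L = 3.

3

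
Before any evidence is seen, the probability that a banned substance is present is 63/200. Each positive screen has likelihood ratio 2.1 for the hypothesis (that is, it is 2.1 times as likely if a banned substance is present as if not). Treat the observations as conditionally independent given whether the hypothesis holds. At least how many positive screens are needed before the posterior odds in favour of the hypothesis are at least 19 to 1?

6

Prior odds: 0.315 ÷ 0.685 = 63/137.
Likelihood ratio per positive screen = 2.1.
Target odds = 19.
Need (63/137) × 2.1ⁿ ≥ 19, i.e. 2.1ⁿ ≥ 2603/63.
2.1⁵ = 4084101/100000 falls short of 2603/63 but 2.1⁶ = 85766121/1000000 reaches it, so n = 6.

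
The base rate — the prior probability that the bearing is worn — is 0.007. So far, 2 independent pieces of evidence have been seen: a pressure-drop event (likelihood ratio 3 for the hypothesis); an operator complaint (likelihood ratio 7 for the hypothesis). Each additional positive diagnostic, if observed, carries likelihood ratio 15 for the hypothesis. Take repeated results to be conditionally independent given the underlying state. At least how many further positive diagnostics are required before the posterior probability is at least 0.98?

Prior odds = 0.007/0.993 = 7/993.
Combined Bayes factor of the evidence already in hand = 3 × 7 = 21.
Odds after that evidence = (7/993) × 21 = 49/331.
Target odds = 0.98/0.02 = 49.
Need 15ⁿ ≥ 49 ÷ (49/331) = 331.
15² = 225 falls short of 331 but 15³ = 3375 reaches it, so n = 3.

3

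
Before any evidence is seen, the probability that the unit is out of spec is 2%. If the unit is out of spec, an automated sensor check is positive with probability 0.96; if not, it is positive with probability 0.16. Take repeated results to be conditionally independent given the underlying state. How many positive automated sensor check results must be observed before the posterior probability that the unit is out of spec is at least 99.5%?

6

Prior odds: 0.02 ÷ 0.98 = 1/49.
Likelihood ratio of a positive = 0.96/0.16 = 6.
Target odds: 0.995 ÷ 0.005 = 199.
Require 6ⁿ ≥ 199 ÷ (1/49) = 9751.
6⁵ = 7776 falls short of 9751 but 6⁶ = 46656 reaches it, so n = 6.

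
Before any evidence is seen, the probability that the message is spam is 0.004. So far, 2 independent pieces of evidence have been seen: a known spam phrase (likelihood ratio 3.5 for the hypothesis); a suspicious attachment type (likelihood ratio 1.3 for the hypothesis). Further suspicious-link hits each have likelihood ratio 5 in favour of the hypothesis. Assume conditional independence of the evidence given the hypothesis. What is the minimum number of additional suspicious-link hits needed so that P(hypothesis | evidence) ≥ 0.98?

5

Prior odds = 0.004/0.996 = 1/249.
Combined Bayes factor of the evidence already in hand = 3.5 × 1.3 = 4.55.
Odds after that evidence = (1/249) × 4.55 = 91/4980.
Target odds = 0.98/0.02 = 49.
Need 5ⁿ ≥ 49 ÷ (91/4980) = 34860/13.
5⁴ = 625 falls short of 34860/13 but 5⁵ = 3125 reaches it, so n = 5.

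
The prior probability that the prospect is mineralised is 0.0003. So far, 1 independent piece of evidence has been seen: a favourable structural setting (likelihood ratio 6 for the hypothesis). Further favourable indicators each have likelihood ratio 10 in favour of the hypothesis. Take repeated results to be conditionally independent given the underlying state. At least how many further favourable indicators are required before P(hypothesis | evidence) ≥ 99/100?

5

Prior odds = 0.0003/0.9997 = 3/9997.
Bayes factor of the evidence already in hand = 6.
Odds after that evidence = (3/9997) × 6 = 18/9997.
Target odds = 0.99/0.01 = 99.
Need 10ⁿ ≥ 99 ÷ (18/9997) = 54983.5.
10⁴ = 10000 falls short of 54983.5 but 10⁵ = 100000 reaches it, so n = 5.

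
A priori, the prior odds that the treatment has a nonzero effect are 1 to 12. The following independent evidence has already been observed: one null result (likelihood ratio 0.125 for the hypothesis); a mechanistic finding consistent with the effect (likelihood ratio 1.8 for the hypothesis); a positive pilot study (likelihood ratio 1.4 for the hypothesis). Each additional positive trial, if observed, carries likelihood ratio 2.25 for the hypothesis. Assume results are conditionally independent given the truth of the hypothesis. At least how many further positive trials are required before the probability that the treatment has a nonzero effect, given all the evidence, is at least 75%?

6

Prior odds = 1/12.
Combined Bayes factor of the evidence already in hand = 0.125 × 1.8 × 1.4 = 0.315.
Odds after that evidence = (1/12) × 0.315 = 0.02625.
Target odds = 0.75/0.25 = 3.
Need 2.25ⁿ ≥ 3 ÷ 0.02625 = 800/7.
2.25⁵ = 59049/1024 falls short of 800/7 but 2.25⁶ = 531441/4096 reaches it, so n = 6.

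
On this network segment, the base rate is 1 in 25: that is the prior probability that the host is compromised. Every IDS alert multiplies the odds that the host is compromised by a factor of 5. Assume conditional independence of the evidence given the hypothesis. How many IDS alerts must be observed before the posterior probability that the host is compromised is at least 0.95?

4

Prior odds: 0.04 ÷ 0.96 = 1/24.
Likelihood ratio per IDS alert = 5.
Target odds: 0.95 ÷ 0.05 = 19.
Require 5ⁿ ≥ 19 ÷ (1/24) = 456.
5³ = 125 falls short of 456 but 5⁴ = 625 reaches it, so n = 4.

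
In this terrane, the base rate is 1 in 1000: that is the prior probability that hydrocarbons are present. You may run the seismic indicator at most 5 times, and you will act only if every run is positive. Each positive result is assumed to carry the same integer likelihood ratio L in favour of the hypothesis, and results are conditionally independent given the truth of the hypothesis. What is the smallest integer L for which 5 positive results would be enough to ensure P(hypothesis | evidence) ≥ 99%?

Prior odds = 0.001/0.999 = 1/999.
Target odds = 0.99/0.01 = 99.
Need L⁵ ≥ 99 ÷ (1/999) = 98901.
9⁵ = 59049 < 98901 ≤ 100000 = 10⁵, so L = 10.

10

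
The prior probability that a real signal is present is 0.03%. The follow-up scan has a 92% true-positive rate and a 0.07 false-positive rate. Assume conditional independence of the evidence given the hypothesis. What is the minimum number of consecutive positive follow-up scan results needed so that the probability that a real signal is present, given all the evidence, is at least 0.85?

Prior odds: 0.0003 ÷ 0.9997 = 3/9997.
Likelihood ratio of a positive result = 0.92/0.07 = 92/7.
Target posterior odds = 0.85/0.15 = 17/3.
Need (3/9997) × (92/7)ⁿ ≥ 17/3, i.e. (92/7)ⁿ ≥ 169949/9.
(92/7)³ = 778688/343 falls short of 169949/9 but (92/7)⁴ = 71639296/2401 reaches it, so n = 4.

4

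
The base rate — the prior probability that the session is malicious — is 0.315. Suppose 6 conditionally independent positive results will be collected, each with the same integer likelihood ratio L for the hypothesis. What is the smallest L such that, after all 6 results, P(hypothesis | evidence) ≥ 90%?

2

Prior odds = 0.315/0.685 = 63/137.
Target odds = 0.9/0.1 = 9.
Need L⁶ ≥ 9 ÷ (63/137) = 137/7.
1⁶ = 1 < 137/7 ≤ 64 = 2⁶, so L = 2.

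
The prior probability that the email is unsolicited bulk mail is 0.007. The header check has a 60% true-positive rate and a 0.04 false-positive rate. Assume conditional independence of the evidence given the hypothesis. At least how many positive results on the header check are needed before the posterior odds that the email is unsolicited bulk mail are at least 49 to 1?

Prior odds = 0.007/0.993 = 7/993.
Likelihood ratio of a positive result = 0.6/0.04 = 15.
Target odds = 49.
Require 15ⁿ ≥ 49 ÷ (7/993) = 6951.
15³ = 3375 falls short of 6951 but 15⁴ = 50625 reaches it, so n = 4.

4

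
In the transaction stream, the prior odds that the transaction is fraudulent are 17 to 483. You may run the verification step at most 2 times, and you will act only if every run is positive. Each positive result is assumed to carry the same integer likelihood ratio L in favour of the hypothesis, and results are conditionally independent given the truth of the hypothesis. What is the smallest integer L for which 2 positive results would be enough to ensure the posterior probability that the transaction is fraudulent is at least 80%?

Prior odds = 17/483.
Target odds = 0.8/0.2 = 4.
Need L² ≥ 4 ÷ (17/483) = 1932/17.
10² = 100 < 1932/17 ≤ 121 = 11², so L = 11.

11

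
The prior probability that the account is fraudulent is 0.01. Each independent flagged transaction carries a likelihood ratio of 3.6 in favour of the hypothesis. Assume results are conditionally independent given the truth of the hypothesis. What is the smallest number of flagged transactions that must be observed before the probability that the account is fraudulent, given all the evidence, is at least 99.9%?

9

Prior odds: 0.01 ÷ 0.99 = 1/99.
Likelihood ratio per flagged transaction = 3.6.
Target posterior odds = 0.999/0.001 = 999.
Require 3.6ⁿ ≥ 999 ÷ (1/99) = 98901.
3.6⁸ ≈28211.1 falls short of 98901 but 3.6⁹ ≈101560 reaches it, so n = 9.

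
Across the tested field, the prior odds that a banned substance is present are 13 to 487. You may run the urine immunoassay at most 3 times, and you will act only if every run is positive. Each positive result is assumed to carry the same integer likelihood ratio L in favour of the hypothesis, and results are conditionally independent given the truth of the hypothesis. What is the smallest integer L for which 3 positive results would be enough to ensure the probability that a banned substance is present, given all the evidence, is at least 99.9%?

34

Prior odds = 13/487.
Target odds = 0.999/0.001 = 999.
Need L³ ≥ 999 ÷ (13/487) = 486513/13.
33³ = 35937 < 486513/13 ≤ 39304 = 34³, so L = 34.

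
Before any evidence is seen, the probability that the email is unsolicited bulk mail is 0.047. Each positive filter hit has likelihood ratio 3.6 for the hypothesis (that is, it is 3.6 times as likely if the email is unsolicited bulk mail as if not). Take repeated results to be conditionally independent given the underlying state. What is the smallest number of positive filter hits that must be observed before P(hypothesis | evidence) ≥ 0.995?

Prior odds: 0.047 ÷ 0.953 = 47/953.
Likelihood ratio per positive filter hit = 3.6.
Target posterior odds = 0.995/0.005 = 199.
Need (47/953) × 3.6ⁿ ≥ 199, i.e. 3.6ⁿ ≥ 189647/47.
3.6⁶ = 34012224/15625 falls short of 189647/47 but 3.6⁷ = 612220032/78125 reaches it, so n = 7.

7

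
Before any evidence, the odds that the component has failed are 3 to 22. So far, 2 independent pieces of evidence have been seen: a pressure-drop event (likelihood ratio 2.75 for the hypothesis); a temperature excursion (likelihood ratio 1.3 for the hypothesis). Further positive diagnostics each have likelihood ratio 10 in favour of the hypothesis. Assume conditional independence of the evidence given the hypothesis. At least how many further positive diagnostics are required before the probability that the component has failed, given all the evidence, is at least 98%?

3

Prior odds = 3/22.
Combined Bayes factor of the evidence already in hand = 2.75 × 1.3 = 3.575.
Odds after that evidence = (3/22) × 3.575 = 0.4875.
Target odds = 0.98/0.02 = 49.
Need 10ⁿ ≥ 49 ÷ 0.4875 = 3920/39.
10² = 100 falls short of 3920/39 but 10³ = 1000 reaches it, so n = 3.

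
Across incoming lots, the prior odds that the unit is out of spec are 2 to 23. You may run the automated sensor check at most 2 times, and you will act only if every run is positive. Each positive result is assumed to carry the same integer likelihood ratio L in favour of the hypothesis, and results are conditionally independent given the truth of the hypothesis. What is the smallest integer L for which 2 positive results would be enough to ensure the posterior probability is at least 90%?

Prior odds = 2/23.
Target odds = 0.9/0.1 = 9.
Need L² ≥ 9 ÷ (2/23) = 103.5.
10² = 100 < 103.5 ≤ 121 = 11², so L = 11.

11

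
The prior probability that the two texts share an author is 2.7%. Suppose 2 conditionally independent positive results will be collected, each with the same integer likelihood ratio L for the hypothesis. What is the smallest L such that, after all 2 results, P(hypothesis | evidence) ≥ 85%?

Prior odds = 0.027/0.973 = 27/973.
Target odds = 0.85/0.15 = 17/3.
Need L² ≥ 17/3 ÷ (27/973) = 16541/81.
14² = 196 < 16541/81 ≤ 225 = 15², so L = 15.

15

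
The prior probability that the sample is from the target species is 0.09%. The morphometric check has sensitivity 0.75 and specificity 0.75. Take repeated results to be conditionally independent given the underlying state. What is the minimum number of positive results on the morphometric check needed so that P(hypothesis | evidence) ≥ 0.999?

13

Prior odds: 0.0009 ÷ 0.9991 = 9/9991.
False-positive rate = 1 − 0.75 = 0.25; likelihood ratio of a positive = 0.75/0.25 = 3.
Target odds: 0.999 ÷ 0.001 = 999.
Require 3ⁿ ≥ 999 ÷ (9/9991) = 1109001.
3¹² = 531441 falls short of 1109001 but 3¹³ = 1594323 reaches it, so n = 13.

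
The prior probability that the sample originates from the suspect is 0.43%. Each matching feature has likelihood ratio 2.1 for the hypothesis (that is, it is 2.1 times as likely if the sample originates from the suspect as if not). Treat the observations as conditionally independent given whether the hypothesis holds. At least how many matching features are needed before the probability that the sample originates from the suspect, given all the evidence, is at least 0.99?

14

Prior odds = 0.0043/0.9957 = 43/9957.
Likelihood ratio per matching feature = 2.1.
Target posterior odds = 0.99/0.01 = 99.
Require 2.1ⁿ ≥ 99 ÷ (43/9957) = 985743/43.
2.1¹³ ≈15447.2 falls short of 985743/43 but 2.1¹⁴ ≈32439.2 reaches it, so n = 14.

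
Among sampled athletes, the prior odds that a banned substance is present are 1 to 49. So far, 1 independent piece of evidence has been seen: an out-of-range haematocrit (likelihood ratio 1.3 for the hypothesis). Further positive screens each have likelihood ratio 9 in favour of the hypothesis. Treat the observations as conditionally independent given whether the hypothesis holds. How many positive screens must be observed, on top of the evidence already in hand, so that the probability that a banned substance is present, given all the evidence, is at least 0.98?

Prior odds = 1/49.
Bayes factor of the evidence already in hand = 1.3.
Odds after that evidence = (1/49) × 1.3 = 13/490.
Target odds = 0.98/0.02 = 49.
Need 9ⁿ ≥ 49 ÷ (13/490) = 24010/13.
9³ = 729 falls short of 24010/13 but 9⁴ = 6561 reaches it, so n = 4.

4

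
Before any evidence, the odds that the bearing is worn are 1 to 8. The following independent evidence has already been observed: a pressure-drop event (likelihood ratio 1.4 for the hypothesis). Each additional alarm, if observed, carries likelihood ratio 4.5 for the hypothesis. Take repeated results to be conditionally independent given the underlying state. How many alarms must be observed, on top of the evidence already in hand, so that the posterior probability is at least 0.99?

Prior odds = 0.125.
Bayes factor of the evidence already in hand = 1.4.
Odds after that evidence = 0.125 × 1.4 = 0.175.
Target odds = 0.99/0.01 = 99.
Need 4.5ⁿ ≥ 99 ÷ 0.175 = 3960/7.
4.5⁴ = 410.0625 falls short of 3960/7 but 4.5⁵ = 1845.28125 reaches it, so n = 5.

5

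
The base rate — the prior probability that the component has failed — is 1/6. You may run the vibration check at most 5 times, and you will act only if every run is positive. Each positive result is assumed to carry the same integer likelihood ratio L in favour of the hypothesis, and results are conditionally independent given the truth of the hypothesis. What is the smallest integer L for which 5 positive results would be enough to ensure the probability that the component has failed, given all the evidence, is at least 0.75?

2

Prior odds = (1/6)/(5/6) = 0.2.
Target odds = 0.75/0.25 = 3.
Need L⁵ ≥ 3 ÷ 0.2 = 15.
1⁵ = 1 < 15 ≤ 32 = 2⁵, so L = 2.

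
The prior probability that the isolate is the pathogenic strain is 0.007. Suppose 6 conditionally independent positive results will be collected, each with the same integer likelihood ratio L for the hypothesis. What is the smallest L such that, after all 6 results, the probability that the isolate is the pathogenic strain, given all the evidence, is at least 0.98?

Prior odds = 0.007/0.993 = 7/993.
Target odds = 0.98/0.02 = 49.
Need L⁶ ≥ 49 ÷ (7/993) = 6951.
4⁶ = 4096 < 6951 ≤ 15625 = 5⁶, so L = 5.

5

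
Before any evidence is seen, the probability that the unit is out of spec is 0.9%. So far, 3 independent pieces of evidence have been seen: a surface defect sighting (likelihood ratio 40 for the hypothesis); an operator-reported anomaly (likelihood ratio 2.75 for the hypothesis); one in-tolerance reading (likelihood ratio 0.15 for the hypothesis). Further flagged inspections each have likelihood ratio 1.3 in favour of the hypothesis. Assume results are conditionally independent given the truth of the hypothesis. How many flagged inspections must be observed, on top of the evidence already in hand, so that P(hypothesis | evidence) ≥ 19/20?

19

Prior odds = 0.009/0.991 = 9/991.
Combined Bayes factor of the evidence already in hand = 40 × 2.75 × 0.15 = 16.5.
Odds after that evidence = (9/991) × 16.5 = 297/1982.
Target odds = 0.95/0.05 = 19.
Need 1.3ⁿ ≥ 19 ÷ (297/1982) = 37658/297.
1.3¹⁸ ≈112.455 falls short of 37658/297 but 1.3¹⁹ ≈146.192 reaches it, so n = 19.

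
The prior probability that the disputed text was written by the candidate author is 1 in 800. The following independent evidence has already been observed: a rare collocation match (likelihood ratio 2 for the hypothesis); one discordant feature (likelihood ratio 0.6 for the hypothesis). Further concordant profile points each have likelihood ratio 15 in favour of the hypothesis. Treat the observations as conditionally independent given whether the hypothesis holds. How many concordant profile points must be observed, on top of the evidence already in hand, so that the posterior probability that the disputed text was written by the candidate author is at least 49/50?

4

Prior odds = 0.00125/0.99875 = 1/799.
Combined Bayes factor of the evidence already in hand = 2 × 0.6 = 1.2.
Odds after that evidence = (1/799) × 1.2 = 6/3995.
Target odds = 0.98/0.02 = 49.
Need 15ⁿ ≥ 49 ÷ (6/3995) = 195755/6.
15³ = 3375 falls short of 195755/6 but 15⁴ = 50625 reaches it, so n = 4.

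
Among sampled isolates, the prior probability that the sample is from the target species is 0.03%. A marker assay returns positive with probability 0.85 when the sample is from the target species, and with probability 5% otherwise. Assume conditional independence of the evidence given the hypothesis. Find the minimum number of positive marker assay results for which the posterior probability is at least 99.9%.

Prior odds = 0.0003/0.9997 = 3/9997.
Likelihood ratio of a positive result = 0.85/0.05 = 17.
Target posterior odds = 0.999/0.001 = 999.
Need (3/9997) × 17ⁿ ≥ 999, i.e. 17ⁿ ≥ 3329001.
17⁵ = 1419857 falls short of 3329001 but 17⁶ = 24137569 reaches it, so n = 6.

6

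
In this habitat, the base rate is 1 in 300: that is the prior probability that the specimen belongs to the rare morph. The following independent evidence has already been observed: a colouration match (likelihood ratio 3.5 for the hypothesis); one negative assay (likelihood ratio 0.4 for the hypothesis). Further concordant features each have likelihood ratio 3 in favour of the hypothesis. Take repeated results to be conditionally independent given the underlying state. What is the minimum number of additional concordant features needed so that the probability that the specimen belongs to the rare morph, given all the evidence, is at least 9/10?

7

Prior odds = (1/300)/(299/300) = 1/299.
Combined Bayes factor of the evidence already in hand = 3.5 × 0.4 = 1.4.
Odds after that evidence = (1/299) × 1.4 = 7/1495.
Target odds = 0.9/0.1 = 9.
Need 3ⁿ ≥ 9 ÷ (7/1495) = 13455/7.
3⁶ = 729 falls short of 13455/7 but 3⁷ = 2187 reaches it, so n = 7.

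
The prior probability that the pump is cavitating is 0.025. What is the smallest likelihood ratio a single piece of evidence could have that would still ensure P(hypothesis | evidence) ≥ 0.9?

Prior odds = 0.025/0.975 = 1/39.
Target odds = 0.9/0.1 = 9.
Required Bayes factor = 9 ÷ (1/39) = 351.

351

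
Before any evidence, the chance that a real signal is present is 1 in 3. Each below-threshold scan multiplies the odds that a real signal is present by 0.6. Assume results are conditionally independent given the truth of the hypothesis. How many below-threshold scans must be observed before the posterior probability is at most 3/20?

Prior odds: (1/3) ÷ (2/3) = 0.5.
Likelihood ratio per below-threshold scan = 0.6.
Target odds: 0.15 ÷ 0.85 = 3/17.
Need 0.5 × 0.6ⁿ ≤ 3/17, i.e. 0.6ⁿ ≤ 6/17.
0.6² = 0.36 is still above 6/17 but 0.6³ = 0.216 is at or below it, so n = 3.

3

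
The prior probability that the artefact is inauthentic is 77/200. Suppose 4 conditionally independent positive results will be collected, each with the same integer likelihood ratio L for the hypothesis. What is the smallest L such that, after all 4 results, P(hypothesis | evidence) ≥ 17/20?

2

Prior odds = 0.385/0.615 = 77/123.
Target odds = 0.85/0.15 = 17/3.
Need L⁴ ≥ 17/3 ÷ (77/123) = 697/77.
1⁴ = 1 < 697/77 ≤ 16 = 2⁴, so L = 2.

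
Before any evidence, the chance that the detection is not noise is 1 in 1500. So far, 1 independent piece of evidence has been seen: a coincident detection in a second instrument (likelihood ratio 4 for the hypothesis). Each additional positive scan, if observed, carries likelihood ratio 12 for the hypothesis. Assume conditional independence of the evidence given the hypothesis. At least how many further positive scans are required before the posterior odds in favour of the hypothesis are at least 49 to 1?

4

Prior odds = (1/1500)/(1499/1500) = 1/1499.
Bayes factor of the evidence already in hand = 4.
Odds after that evidence = (1/1499) × 4 = 4/1499.
Target odds = 49.
Need 12ⁿ ≥ 49 ÷ (4/1499) = 18362.75.
12³ = 1728 falls short of 18362.75 but 12⁴ = 20736 reaches it, so n = 4.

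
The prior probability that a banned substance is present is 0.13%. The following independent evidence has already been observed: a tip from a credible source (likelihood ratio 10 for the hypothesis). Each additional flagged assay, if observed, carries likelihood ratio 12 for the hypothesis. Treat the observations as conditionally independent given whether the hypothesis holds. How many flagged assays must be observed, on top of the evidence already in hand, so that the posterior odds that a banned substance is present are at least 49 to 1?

4

Prior odds = 0.0013/0.9987 = 13/9987.
Bayes factor of the evidence already in hand = 10.
Odds after that evidence = (13/9987) × 10 = 130/9987.
Target odds = 49.
Need 12ⁿ ≥ 49 ÷ (130/9987) = 489363/130.
12³ = 1728 falls short of 489363/130 but 12⁴ = 20736 reaches it, so n = 4.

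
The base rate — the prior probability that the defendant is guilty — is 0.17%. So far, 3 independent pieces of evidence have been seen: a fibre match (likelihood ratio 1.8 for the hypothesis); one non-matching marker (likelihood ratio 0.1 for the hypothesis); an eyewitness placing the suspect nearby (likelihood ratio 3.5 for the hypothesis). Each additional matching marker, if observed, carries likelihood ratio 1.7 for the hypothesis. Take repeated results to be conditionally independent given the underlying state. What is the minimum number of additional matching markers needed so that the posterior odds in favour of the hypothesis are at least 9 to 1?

18

Prior odds = 0.0017/0.9983 = 17/9983.
Combined Bayes factor of the evidence already in hand = 1.8 × 0.1 × 3.5 = 0.63.
Odds after that evidence = (17/9983) × 0.63 = 1071/998300.
Target odds = 9.
Need 1.7ⁿ ≥ 9 ÷ (1071/998300) = 998300/119.
1.7¹⁷ ≈8272.4 falls short of 998300/119 but 1.7¹⁸ ≈14063.1 reaches it, so n = 18.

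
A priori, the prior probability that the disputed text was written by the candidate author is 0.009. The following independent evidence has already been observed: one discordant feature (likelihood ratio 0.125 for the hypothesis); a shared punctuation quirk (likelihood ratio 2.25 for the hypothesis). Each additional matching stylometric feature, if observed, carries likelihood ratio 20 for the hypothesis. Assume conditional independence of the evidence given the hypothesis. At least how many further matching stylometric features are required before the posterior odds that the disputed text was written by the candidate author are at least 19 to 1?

3

Prior odds = 0.009/0.991 = 9/991.
Combined Bayes factor of the evidence already in hand = 0.125 × 2.25 = 0.28125.
Odds after that evidence = (9/991) × 0.28125 = 81/31712.
Target odds = 19.
Need 20ⁿ ≥ 19 ÷ (81/31712) = 602528/81.
20² = 400 falls short of 602528/81 but 20³ = 8000 reaches it, so n = 3.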